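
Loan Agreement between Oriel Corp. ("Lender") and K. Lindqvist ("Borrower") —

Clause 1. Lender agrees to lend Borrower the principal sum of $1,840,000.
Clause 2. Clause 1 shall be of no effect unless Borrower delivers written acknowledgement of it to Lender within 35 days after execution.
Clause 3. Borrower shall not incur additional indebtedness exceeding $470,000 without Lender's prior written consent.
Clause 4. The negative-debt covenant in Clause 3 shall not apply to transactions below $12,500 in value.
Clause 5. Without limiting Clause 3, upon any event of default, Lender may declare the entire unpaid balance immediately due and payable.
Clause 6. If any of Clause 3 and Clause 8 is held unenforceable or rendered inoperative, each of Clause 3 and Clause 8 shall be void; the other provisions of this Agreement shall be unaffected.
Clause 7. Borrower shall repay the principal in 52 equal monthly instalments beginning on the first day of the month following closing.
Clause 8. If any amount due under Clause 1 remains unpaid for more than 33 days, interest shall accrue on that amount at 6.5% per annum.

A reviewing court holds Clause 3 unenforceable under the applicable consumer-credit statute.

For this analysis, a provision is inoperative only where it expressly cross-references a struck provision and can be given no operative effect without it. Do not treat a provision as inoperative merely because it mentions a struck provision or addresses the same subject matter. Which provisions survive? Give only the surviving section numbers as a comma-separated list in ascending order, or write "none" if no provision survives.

Clause 3 is struck. The whole of Clause 4 is the carve-out from the negative-debt covenant, defined by reference to Clause 3, so Clause 4 cannot stand once Clause 3 is removed. Although Clause 5 refers to Clause 3, its operative terms do not depend on Clause 3, so it remains in effect. Clause 6 declares Clause 3 and Clause 8 mutually dependent; since one of them has fallen, all of them are of no effect. That brings down Clause 8 as well. The remainder continues in force under Clause 6. That leaves Clause 1, Clause 2, Clause 5, Clause 6, and Clause 7 in effect.

1, 2, 5, 6, 7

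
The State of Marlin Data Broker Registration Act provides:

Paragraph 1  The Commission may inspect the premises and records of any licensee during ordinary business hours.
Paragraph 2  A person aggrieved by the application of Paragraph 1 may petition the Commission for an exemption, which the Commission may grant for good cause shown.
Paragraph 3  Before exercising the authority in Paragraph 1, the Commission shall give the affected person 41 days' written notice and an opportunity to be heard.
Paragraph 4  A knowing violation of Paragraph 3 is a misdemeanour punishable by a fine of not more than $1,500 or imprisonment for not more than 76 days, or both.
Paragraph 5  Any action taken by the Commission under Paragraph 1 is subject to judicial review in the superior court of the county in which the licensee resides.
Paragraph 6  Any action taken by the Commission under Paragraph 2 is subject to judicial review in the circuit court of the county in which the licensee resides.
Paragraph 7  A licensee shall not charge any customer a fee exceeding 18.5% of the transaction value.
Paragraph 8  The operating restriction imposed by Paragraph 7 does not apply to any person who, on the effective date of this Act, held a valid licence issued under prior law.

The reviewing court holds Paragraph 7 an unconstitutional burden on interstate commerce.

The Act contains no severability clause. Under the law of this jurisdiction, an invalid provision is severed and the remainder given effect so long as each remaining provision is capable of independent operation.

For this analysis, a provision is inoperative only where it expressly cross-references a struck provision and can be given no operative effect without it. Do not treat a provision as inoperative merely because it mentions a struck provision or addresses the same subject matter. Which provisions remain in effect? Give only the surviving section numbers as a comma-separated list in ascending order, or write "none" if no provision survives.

Paragraph 7 is struck. Paragraph 8 has no operative effect of its own apart from Paragraph 7 and is therefore inoperative. With no severability clause, the stated default rule severs what cannot stand and enforces each remaining provision that can operate on its own. Paragraph 1, Paragraph 2, Paragraph 3, Paragraph 4, Paragraph 5, and Paragraph 6 remain in effect.

1, 2, 3, 4, 5, 6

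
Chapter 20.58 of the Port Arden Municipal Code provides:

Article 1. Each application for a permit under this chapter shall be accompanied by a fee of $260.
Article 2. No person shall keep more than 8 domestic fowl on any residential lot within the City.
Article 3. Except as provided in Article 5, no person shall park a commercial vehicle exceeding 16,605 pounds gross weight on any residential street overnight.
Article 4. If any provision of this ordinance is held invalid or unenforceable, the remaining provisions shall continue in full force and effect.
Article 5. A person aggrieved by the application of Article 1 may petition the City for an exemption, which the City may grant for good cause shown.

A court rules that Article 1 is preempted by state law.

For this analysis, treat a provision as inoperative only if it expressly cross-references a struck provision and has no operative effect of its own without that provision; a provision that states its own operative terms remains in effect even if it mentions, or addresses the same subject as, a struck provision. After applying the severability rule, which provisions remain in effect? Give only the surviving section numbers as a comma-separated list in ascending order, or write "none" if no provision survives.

Article 1 is struck. Article 5 has no operative effect of its own apart from Article 1 and is therefore inoperative. Although Article 3 refers to Article 5, its operative terms do not depend on Article 5, so it remains in effect. Under the severability clause in Article 4, the remaining provisions continue in force. That leaves Article 2, Article 3, and Article 4 in effect.

2, 3, 4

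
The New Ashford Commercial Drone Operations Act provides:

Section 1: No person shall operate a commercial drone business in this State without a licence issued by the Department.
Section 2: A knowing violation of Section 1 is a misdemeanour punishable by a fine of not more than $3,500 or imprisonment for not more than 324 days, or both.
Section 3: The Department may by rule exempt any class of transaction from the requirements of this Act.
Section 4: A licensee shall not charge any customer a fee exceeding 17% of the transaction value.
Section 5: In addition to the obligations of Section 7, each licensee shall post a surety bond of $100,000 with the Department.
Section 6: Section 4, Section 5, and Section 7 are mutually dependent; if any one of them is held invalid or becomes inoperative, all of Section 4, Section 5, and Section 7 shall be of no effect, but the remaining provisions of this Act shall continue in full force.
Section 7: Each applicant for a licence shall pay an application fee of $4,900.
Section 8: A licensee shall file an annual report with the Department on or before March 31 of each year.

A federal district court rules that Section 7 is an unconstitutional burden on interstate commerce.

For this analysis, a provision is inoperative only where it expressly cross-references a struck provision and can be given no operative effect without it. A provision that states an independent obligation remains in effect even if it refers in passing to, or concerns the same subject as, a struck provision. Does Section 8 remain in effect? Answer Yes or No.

Yes

Section 7 is struck. Nothing else in the Act is defined by reference to Section 7. Section 6 declares Section 4, Section 5, and Section 7 mutually dependent; since one of them has fallen, all of them are of no effect. That brings down Section 4 and Section 5 as well. The remainder continues in force under Section 6. The provisions still in force are Section 1, Section 2, Section 3, Section 6, and Section 8. Section 8 is among the surviving provisions, so the answer is yes.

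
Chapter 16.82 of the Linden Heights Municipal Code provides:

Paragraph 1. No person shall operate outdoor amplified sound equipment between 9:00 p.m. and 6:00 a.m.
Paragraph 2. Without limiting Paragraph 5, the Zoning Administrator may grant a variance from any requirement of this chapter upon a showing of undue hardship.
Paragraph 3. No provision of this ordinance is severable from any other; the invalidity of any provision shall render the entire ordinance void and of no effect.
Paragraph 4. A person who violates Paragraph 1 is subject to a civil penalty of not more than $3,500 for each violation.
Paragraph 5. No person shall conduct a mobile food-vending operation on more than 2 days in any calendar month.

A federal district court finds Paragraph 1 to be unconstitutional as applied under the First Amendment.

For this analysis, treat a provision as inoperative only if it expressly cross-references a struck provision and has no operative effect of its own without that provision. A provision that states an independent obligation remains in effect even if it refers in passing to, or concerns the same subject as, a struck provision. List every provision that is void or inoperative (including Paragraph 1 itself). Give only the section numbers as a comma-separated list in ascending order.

1, 2, 3, 4, 5

Paragraph 1 is struck. Paragraph 4 has no operative effect of its own apart from Paragraph 1 and is therefore inoperative. Paragraph 3 provides that the ordinance is not severable, so the invalidity of any one provision voids the entire ordinance. No provision of the ordinance survives.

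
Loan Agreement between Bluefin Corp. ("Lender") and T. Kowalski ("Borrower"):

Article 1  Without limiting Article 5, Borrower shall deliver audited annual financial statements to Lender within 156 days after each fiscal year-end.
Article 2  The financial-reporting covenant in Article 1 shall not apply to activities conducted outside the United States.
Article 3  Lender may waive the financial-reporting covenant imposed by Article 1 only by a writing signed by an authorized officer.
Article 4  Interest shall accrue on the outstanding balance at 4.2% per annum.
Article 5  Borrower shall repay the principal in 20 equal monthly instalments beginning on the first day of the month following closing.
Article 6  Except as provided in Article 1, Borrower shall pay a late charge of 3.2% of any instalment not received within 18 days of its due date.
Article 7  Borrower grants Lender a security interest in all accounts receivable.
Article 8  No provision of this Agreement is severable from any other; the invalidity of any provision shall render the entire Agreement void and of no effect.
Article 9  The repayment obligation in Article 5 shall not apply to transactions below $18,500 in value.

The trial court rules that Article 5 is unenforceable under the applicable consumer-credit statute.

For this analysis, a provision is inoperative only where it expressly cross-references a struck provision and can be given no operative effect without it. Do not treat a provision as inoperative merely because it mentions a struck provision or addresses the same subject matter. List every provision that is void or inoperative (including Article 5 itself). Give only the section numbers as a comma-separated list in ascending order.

1, 2, 3, 4, 5, 6, 7, 8, 9

Article 5 is struck. Article 9 does nothing except set the carve-out from the repayment obligation by reference to Article 5; with Article 5 gone it has no independent effect and is inoperative. Article 8 provides that the Agreement is not severable, so the invalidity of any one provision voids the entire Agreement. No provision of the Agreement survives.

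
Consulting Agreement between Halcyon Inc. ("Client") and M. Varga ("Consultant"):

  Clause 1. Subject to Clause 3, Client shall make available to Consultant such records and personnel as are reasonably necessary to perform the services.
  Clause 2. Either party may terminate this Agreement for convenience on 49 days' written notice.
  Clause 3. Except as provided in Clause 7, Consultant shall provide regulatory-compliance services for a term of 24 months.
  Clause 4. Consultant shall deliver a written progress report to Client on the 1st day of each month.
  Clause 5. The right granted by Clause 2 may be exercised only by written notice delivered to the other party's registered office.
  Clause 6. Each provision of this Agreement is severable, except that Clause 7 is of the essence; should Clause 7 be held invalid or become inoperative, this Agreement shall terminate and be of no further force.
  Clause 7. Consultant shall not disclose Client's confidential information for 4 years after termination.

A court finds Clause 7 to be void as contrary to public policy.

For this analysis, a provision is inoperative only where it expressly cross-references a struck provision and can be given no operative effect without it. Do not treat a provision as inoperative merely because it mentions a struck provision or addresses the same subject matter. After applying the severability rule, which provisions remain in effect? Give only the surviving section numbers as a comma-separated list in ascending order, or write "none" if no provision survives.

Clause 7 is struck. Nothing else in the Agreement is defined by reference to Clause 7. Clause 6 makes Clause 7 an essential term, and Clause 7 is the provision held invalid; under Clause 6, the entire Agreement is therefore void. No provision of the Agreement survives.

none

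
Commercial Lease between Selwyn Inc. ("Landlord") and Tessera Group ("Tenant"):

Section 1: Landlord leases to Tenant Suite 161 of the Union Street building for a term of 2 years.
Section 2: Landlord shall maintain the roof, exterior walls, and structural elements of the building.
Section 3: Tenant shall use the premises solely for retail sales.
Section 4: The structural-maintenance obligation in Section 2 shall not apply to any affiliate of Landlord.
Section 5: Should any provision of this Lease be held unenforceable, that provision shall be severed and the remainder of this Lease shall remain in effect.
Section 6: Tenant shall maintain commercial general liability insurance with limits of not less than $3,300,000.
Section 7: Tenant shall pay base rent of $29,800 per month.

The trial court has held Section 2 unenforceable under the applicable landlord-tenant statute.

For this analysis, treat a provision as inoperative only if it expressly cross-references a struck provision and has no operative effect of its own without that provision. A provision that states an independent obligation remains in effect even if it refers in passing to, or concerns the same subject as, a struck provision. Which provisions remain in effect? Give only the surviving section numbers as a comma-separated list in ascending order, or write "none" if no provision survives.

1, 3, 5, 6, 7

Section 2 is struck. Section 4 operates only by reference to Section 2, so it falls with Section 2. Under the severability clause in Section 5, the remaining provisions continue in force. The provisions still in force are Section 1, Section 3, Section 5, Section 6, and Section 7.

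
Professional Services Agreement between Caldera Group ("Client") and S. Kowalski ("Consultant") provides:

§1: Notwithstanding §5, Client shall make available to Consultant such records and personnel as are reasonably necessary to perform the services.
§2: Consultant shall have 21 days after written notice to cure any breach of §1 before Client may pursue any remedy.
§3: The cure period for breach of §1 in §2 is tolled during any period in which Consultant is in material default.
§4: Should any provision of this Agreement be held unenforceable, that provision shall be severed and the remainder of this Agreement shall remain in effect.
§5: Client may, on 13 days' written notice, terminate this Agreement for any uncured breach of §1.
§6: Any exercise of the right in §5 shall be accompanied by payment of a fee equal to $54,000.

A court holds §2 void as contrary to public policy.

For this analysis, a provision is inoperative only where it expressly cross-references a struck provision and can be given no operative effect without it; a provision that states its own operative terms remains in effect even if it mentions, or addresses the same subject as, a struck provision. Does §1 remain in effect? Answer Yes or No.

§2 is struck. §3 has no operative effect of its own apart from §2 and is therefore inoperative. Under the severability clause in §4, the remaining provisions continue in force. That leaves §1, §4, §5, and §6 in effect. §1 is among the surviving provisions, so the answer is yes.

Yes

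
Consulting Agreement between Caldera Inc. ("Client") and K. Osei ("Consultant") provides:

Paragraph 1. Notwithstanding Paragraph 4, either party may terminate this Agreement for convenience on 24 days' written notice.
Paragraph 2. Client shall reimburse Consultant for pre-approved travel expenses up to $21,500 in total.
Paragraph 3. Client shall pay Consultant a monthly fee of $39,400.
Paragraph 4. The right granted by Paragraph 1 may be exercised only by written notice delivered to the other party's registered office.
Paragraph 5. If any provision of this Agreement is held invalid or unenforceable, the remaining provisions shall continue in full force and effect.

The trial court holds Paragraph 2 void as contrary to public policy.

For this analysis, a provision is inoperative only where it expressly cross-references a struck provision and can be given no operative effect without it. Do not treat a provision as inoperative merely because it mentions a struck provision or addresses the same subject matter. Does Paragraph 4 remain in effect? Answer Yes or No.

Paragraph 2 is struck. No other provision's operative terms depend on Paragraph 2. Under the severability clause in Paragraph 5, the remaining provisions continue in force. That leaves Paragraph 1, Paragraph 3, Paragraph 4, and Paragraph 5 in effect. Paragraph 4 is among the surviving provisions, so the answer is yes.

Yes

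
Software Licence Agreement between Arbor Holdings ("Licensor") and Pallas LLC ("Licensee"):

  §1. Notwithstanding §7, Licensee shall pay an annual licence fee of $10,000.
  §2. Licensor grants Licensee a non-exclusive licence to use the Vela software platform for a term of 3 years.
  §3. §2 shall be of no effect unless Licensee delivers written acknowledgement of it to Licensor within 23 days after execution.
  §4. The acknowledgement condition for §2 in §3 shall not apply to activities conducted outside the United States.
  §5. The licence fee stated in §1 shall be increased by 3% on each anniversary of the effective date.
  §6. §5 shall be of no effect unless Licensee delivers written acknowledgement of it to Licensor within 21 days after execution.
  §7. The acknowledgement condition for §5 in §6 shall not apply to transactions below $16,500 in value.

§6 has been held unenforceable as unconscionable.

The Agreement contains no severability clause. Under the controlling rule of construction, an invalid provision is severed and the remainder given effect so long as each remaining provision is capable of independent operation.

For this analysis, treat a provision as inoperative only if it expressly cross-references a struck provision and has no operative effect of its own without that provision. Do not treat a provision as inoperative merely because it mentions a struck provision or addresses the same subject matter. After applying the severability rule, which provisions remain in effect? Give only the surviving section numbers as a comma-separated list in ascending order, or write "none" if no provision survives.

1, 2, 3, 4, 5

§6 is struck. The whole of §7 is the carve-out from the acknowledgement condition for §5, defined by reference to §6, so §7 cannot stand once §6 is removed. §1 mentions §7 but its own obligation stands independently of §7, so §1 is not affected. With no severability clause, the stated default rule severs what cannot stand and enforces each remaining provision that can operate on its own. That leaves §1, §2, §3, §4, and §5 in effect.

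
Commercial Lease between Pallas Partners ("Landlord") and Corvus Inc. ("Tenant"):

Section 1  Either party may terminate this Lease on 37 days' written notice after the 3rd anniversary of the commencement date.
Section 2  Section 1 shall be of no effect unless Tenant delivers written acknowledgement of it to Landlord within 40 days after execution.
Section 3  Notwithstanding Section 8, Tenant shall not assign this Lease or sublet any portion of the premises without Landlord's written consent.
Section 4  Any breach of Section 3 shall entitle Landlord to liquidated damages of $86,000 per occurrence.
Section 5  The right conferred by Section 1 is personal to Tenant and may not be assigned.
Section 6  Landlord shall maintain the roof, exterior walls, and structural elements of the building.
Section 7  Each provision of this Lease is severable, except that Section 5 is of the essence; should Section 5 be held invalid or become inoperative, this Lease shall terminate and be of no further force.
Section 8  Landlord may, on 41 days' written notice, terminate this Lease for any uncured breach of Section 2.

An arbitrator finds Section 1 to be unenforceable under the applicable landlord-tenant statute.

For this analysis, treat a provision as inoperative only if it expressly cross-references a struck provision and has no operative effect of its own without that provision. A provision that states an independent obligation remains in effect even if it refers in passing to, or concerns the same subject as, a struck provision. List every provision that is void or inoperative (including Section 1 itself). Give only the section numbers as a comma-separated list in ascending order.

1, 2, 3, 4, 5, 6, 7, 8

Section 1 is struck. Section 2 has no operative effect of its own apart from Section 1 and is therefore inoperative. Section 5 merely fixes the non-assignment of Section 1; with Section 1 gone it has nothing to operate on and falls away. Section 8 operates only by reference to Section 2, so it falls with Section 2. Section 7 makes Section 5 an essential term, and Section 5 has been rendered inoperative by the cascade; under Section 7, the entire Lease is therefore void. No provision of the Lease survives.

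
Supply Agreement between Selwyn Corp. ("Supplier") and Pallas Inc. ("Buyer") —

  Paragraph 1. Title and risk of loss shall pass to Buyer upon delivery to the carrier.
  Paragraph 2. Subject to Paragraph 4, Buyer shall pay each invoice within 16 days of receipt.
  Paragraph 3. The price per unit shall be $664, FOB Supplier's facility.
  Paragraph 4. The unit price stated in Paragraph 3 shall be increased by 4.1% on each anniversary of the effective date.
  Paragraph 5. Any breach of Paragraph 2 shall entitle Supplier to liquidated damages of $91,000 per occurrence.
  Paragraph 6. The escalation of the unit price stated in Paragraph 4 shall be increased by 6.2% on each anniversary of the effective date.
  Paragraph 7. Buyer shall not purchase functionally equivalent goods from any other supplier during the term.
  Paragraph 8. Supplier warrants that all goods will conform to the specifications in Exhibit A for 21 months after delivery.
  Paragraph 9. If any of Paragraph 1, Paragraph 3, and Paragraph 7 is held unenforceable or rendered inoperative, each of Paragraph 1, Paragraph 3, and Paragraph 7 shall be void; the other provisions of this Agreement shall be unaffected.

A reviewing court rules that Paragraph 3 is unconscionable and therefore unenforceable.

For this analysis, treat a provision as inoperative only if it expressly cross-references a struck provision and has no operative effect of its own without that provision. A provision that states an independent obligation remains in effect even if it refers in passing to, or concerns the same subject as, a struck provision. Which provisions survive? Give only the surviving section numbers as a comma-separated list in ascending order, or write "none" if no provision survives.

Paragraph 3 is struck. The whole of Paragraph 4 is the escalation of the unit price, defined by reference to Paragraph 3, so Paragraph 4 cannot stand once Paragraph 3 is removed. Paragraph 6 operates only by reference to Paragraph 4, so it falls with Paragraph 4. Although Paragraph 2 refers to Paragraph 4, its operative terms do not depend on Paragraph 4, so it remains in effect. Paragraph 9 declares Paragraph 1, Paragraph 3, and Paragraph 7 mutually dependent; since one of them has fallen, all of them are of no effect. That brings down Paragraph 1 and Paragraph 7 as well. The remainder continues in force under Paragraph 9. Paragraph 2, Paragraph 5, Paragraph 8, and Paragraph 9 remain in effect.

2, 5, 8, 9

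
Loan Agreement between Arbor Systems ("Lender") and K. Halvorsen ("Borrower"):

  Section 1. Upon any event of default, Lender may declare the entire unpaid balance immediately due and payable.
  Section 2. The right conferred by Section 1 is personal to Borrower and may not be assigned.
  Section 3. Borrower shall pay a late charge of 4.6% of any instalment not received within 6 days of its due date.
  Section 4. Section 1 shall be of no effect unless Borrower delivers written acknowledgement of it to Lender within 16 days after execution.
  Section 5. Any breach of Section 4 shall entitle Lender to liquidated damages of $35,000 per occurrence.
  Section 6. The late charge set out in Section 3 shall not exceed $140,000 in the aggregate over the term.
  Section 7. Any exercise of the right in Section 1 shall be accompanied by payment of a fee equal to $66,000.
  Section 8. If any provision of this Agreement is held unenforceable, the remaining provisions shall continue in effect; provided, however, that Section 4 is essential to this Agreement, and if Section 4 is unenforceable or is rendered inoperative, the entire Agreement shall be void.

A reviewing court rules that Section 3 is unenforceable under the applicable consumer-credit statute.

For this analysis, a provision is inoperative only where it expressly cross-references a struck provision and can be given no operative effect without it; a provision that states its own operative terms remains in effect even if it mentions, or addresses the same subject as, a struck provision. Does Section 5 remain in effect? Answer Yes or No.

Yes

Section 3 is struck. Section 6 operates only by reference to Section 3, so it falls with Section 3. Section 8 makes Section 4 an essential term, but Section 4 is unaffected, so the severability proviso in Section 8 preserves the remaining provisions. The provisions still in force are Section 1, Section 2, Section 4, Section 5, Section 7, and Section 8. Section 5 is among the surviving provisions, so the answer is yes.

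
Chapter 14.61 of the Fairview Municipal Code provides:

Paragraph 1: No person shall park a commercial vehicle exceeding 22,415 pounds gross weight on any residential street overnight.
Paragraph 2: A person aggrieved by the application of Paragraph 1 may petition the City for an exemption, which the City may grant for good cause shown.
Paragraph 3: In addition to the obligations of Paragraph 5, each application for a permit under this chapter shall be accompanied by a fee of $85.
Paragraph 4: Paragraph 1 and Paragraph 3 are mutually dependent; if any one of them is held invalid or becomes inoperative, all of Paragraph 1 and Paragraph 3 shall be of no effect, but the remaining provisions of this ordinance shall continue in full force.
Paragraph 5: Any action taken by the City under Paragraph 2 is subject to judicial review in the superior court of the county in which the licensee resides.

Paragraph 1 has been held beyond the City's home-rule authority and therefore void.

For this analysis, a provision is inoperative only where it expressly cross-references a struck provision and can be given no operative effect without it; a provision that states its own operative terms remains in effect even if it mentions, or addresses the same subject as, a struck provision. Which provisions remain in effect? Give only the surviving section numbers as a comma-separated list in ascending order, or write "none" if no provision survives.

4

Paragraph 1 is struck. Paragraph 2 merely fixes the exemption procedure for Paragraph 1; with Paragraph 1 gone it has nothing to operate on and falls away. The only function of Paragraph 5 is the judicial-review right for Paragraph 2, so it cannot stand once Paragraph 2 is removed. Paragraph 4 declares Paragraph 1 and Paragraph 3 mutually dependent; since one of them has fallen, all of them are of no effect. That brings down Paragraph 3 as well. The remainder continues in force under Paragraph 4. Only Paragraph 4 remains in effect.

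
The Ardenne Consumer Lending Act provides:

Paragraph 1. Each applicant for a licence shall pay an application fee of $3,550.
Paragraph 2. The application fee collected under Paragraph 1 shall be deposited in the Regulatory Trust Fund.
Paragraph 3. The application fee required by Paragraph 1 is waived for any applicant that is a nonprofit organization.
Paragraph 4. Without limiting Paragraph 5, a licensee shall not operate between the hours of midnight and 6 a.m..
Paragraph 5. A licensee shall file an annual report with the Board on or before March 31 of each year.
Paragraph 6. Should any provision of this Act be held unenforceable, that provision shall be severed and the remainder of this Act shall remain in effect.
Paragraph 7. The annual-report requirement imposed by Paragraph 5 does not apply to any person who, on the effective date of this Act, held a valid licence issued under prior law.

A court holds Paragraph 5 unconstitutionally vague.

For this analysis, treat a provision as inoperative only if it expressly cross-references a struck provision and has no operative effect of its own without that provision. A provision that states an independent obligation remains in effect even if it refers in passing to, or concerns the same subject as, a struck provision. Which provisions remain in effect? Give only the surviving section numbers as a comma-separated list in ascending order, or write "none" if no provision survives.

1, 2, 3, 4, 6

Paragraph 5 is struck. The only function of Paragraph 7 is the grandfather exemption from Paragraph 5, so it cannot stand once Paragraph 5 is removed. Although Paragraph 4 refers to Paragraph 5, its operative terms do not depend on Paragraph 5, so it remains in effect. Paragraph 6 is a severability clause and preserves every provision that can still be given independent effect. That leaves Paragraph 1, Paragraph 2, Paragraph 3, Paragraph 4, and Paragraph 6 in effect.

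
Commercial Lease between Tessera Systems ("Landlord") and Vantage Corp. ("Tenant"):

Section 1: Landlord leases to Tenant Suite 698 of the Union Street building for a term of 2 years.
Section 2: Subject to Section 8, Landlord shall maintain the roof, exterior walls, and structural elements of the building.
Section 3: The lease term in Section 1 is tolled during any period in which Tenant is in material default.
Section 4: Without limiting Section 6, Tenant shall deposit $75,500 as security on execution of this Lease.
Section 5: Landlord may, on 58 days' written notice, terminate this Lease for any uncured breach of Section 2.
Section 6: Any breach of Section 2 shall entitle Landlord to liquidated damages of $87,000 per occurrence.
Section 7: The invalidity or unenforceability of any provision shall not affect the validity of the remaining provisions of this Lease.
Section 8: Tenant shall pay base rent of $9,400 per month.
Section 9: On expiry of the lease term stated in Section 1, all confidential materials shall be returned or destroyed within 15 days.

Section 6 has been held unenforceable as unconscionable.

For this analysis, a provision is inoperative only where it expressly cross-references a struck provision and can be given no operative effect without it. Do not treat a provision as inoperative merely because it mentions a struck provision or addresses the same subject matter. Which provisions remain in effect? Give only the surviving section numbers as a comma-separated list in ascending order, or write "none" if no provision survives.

1, 2, 3, 4, 5, 7, 8, 9

Section 6 is struck. Section 4 mentions Section 6 but its own obligation stands independently of Section 6, so Section 4 is not affected. No other provision's operative terms depend on Section 6. Section 7 is a severability clause and preserves every provision that can still be given independent effect. That leaves Section 1, Section 2, Section 3, Section 4, Section 5, Section 7, Section 8, and Section 9 in effect.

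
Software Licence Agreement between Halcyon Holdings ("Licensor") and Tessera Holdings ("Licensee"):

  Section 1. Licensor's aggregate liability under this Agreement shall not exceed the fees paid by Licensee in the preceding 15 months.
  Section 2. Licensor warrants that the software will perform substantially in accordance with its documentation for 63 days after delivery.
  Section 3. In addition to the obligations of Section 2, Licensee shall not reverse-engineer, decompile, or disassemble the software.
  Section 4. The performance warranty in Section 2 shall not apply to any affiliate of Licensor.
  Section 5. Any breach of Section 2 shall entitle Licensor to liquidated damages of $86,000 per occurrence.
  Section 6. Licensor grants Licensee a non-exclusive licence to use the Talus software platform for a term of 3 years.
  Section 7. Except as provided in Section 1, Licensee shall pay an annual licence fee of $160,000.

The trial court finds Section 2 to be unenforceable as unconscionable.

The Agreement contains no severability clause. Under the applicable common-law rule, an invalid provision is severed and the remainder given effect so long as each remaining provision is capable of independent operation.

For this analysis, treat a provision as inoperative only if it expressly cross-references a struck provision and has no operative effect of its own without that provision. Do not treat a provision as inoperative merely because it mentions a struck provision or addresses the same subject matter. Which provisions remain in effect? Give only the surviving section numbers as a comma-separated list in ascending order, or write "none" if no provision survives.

1, 3, 6, 7

Section 2 is struck. Section 4 does nothing except set the carve-out from the performance warranty by reference to Section 2; with Section 2 gone it has no independent effect and is inoperative. Section 5 has no operative effect of its own apart from Section 2 and is therefore inoperative. Although Section 3 refers to Section 2, its operative terms do not depend on Section 2, so it remains in effect. Under the stated default rule, only provisions that cannot operate independently fall away; the rest are enforced. That leaves Section 1, Section 3, Section 6, and Section 7 in effect.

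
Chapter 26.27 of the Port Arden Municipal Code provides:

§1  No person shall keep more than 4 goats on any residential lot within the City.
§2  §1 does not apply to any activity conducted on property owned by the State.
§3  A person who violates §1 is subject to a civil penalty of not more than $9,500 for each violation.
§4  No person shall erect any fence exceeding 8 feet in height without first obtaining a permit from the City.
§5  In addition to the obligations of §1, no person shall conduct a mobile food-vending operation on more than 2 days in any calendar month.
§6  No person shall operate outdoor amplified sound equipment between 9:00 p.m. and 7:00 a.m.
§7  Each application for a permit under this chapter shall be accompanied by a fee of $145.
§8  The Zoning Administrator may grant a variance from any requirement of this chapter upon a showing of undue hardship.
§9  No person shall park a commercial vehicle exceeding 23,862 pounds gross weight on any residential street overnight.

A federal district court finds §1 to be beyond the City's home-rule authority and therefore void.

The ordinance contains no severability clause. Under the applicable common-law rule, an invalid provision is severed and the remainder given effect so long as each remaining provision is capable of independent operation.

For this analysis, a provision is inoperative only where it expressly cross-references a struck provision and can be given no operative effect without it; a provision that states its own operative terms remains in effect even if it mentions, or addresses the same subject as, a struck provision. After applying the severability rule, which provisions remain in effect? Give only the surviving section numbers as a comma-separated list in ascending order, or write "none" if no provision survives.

§1 is struck. §2 operates only by reference to §1, so it falls with §1. The only function of §3 is the civil penalty for violating §1, so it cannot stand once §1 is removed. Although §5 refers to §1, its operative terms do not depend on §1, so it remains in effect. With no severability clause, the stated default rule severs what cannot stand and enforces each remaining provision that can operate on its own. That leaves §4, §5, §6, §7, §8, and §9 in effect.

4, 5, 6, 7, 8, 9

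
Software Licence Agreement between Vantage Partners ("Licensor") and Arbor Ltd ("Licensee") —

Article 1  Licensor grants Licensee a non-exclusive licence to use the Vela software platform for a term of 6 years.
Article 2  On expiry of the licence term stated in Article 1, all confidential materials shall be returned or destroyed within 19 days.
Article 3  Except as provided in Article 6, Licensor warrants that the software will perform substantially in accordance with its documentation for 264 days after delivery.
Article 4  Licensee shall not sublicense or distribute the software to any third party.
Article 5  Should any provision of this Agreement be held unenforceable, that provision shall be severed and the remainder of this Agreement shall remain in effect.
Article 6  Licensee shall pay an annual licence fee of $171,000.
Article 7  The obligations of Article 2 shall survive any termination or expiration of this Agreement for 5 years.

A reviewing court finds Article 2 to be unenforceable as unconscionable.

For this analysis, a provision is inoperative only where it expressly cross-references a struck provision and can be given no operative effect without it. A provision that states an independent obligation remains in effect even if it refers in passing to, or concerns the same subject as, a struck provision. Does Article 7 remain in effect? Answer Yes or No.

No

Article 2 is struck. The only function of Article 7 is the survival period for Article 2, so it cannot stand once Article 2 is removed. Article 5 is a severability clause and preserves every provision that can still be given independent effect. The provisions still in force are Article 1, Article 3, Article 4, Article 5, and Article 6. Article 7 is among the inoperative provisions, so the answer is no.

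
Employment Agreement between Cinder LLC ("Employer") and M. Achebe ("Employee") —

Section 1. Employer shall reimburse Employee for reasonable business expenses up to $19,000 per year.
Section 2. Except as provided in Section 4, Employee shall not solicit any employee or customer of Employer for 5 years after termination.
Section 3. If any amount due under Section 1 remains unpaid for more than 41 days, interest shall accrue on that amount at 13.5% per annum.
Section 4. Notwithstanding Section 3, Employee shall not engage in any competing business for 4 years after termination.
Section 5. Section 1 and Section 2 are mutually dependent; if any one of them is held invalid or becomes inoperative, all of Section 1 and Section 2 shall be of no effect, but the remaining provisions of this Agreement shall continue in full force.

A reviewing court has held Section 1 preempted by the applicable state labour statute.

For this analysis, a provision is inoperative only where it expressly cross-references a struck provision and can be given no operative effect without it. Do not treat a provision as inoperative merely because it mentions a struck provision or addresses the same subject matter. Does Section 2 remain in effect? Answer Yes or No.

No

Section 1 is struck. Section 3 operates only by reference to Section 1, so it falls with Section 1. Section 4 mentions Section 3 but its own obligation stands independently of Section 3, so Section 4 is not affected. Section 5 declares Section 1 and Section 2 mutually dependent; since one of them has fallen, all of them are of no effect. That brings down Section 2 as well. The remainder continues in force under Section 5. That leaves Section 4 and Section 5 in effect. Section 2 is among the inoperative provisions, so the answer is no.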